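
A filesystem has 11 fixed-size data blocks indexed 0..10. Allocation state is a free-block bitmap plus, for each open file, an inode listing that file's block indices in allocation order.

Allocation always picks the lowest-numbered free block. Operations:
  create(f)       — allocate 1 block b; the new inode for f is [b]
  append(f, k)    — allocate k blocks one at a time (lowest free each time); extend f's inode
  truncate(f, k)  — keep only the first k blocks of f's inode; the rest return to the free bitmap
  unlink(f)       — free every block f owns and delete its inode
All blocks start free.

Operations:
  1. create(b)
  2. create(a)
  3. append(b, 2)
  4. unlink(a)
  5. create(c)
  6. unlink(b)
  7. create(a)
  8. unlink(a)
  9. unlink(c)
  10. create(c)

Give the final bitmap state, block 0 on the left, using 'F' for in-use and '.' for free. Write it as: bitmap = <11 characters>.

[1] create(b) — b=0 (map F..........)
[2] create(a) — a=1 b=0 (map FF.........)
[3] append(b, 2) — a=1 b=0,2,3 (map FFFF.......)
[4] unlink(a) — b=0,2,3 (map F.FF.......)
[5] create(c) — b=0,2,3 c=1 (map FFFF.......)
[6] unlink(b) — c=1 (map .F.........)
[7] create(a) — a=0 c=1 (map FF.........)
[8] unlink(a) — c=1 (map .F.........)
[9] unlink(c) —  (map ...........)
[10] create(c) — c=0 (map F..........)

bitmap = F..........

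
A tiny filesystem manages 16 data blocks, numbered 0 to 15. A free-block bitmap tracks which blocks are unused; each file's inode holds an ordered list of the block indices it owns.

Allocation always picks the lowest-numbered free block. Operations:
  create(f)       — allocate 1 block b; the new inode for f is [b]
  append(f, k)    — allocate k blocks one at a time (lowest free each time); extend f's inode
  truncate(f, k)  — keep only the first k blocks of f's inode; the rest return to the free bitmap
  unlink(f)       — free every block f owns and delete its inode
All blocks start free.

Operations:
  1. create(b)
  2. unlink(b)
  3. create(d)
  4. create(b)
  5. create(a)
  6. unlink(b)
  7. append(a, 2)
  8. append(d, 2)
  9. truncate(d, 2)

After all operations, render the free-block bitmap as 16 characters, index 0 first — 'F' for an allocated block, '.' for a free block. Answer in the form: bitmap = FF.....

bitmap = FFFFF...........

create(b): bitmap=F............... | b=[0]
unlink(b): bitmap=................ | 
create(d): bitmap=F............... | d=[0]
create(b): bitmap=FF.............. | b=[1] d=[0]
create(a): bitmap=FFF............. | a=[2] b=[1] d=[0]
unlink(b): bitmap=F.F............. | a=[2] d=[0]
append(a, 2): bitmap=FFFF............ | a=[2, 1, 3] d=[0]
append(d, 2): bitmap=FFFFFF.......... | a=[2, 1, 3] d=[0, 4, 5]
truncate(d, 2): bitmap=FFFFF........... | a=[2, 1, 3] d=[0, 4]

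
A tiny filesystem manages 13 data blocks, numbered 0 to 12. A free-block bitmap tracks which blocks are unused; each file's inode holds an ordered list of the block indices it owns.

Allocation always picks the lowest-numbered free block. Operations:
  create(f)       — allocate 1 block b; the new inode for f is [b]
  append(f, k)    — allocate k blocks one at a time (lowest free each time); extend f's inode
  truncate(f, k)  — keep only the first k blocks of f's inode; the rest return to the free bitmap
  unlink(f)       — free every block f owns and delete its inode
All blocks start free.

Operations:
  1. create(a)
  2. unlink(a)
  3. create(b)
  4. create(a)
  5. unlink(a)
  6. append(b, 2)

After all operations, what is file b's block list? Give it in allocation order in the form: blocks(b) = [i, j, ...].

  1. create(a)  ⇒  F............  {a→[0]}
  2. unlink(a)  ⇒  .............  {}
  3. create(b)  ⇒  F............  {b→[0]}
  4. create(a)  ⇒  FF...........  {a→[1]; b→[0]}
  5. unlink(a)  ⇒  F............  {b→[0]}
  6. append(b, 2)  ⇒  FFF..........  {b→[0, 1, 2]}

blocks(b) = [0, 1, 2]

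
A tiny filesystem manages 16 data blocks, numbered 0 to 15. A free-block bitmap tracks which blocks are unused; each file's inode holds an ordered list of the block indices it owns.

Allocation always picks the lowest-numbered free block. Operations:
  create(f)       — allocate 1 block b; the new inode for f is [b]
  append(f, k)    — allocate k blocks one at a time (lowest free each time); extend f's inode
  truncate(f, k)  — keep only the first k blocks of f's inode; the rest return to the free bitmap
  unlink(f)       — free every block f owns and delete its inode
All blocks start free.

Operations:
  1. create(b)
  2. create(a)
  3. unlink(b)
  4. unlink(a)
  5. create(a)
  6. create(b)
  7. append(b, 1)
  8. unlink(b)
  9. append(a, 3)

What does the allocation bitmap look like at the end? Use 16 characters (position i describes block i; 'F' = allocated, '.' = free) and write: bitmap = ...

bitmap = FFFF............

  1. create(b)  ⇒  F...............  {b→[0]}
  2. create(a)  ⇒  FF..............  {a→[1]; b→[0]}
  3. unlink(b)  ⇒  .F..............  {a→[1]}
  4. unlink(a)  ⇒  ................  {}
  5. create(a)  ⇒  F...............  {a→[0]}
  6. create(b)  ⇒  FF..............  {a→[0]; b→[1]}
  7. append(b, 1)  ⇒  FFF.............  {a→[0]; b→[1, 2]}
  8. unlink(b)  ⇒  F...............  {a→[0]}
  9. append(a, 3)  ⇒  FFFF............  {a→[0, 1, 2, 3]}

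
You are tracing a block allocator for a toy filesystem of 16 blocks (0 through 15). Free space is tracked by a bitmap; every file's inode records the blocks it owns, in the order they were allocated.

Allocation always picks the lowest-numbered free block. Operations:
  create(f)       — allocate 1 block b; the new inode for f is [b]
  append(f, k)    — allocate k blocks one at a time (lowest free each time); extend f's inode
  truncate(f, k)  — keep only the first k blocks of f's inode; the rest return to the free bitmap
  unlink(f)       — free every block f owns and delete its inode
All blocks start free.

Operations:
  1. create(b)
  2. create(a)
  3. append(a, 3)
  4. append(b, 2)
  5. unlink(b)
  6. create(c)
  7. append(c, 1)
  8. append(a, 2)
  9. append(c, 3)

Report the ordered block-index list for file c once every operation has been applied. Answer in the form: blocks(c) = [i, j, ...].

blocks(c) = [0, 5, 8, 9, 10]

create(b): bitmap=F............... | b=[0]
create(a): bitmap=FF.............. | a=[1] b=[0]
append(a, 3): bitmap=FFFFF........... | a=[1, 2, 3, 4] b=[0]
append(b, 2): bitmap=FFFFFFF......... | a=[1, 2, 3, 4] b=[0, 5, 6]
unlink(b): bitmap=.FFFF........... | a=[1, 2, 3, 4]
create(c): bitmap=FFFFF........... | a=[1, 2, 3, 4] c=[0]
append(c, 1): bitmap=FFFFFF.......... | a=[1, 2, 3, 4] c=[0, 5]
append(a, 2): bitmap=FFFFFFFF........ | a=[1, 2, 3, 4, 6, 7] c=[0, 5]
append(c, 3): bitmap=FFFFFFFFFFF..... | a=[1, 2, 3, 4, 6, 7] c=[0, 5, 8, 9, 10]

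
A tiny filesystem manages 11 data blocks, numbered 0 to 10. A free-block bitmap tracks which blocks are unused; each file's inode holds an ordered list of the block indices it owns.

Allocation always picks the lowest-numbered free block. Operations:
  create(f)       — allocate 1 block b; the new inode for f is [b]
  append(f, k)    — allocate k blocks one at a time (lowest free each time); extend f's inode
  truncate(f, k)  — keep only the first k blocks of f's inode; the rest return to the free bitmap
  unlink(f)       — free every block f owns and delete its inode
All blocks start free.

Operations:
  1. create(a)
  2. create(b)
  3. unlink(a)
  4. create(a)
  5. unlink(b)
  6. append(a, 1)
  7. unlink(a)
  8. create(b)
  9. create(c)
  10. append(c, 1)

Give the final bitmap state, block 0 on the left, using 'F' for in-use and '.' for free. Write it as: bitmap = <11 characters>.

  1. create(a)  ⇒  F..........  {a→[0]}
  2. create(b)  ⇒  FF.........  {a→[0]; b→[1]}
  3. unlink(a)  ⇒  .F.........  {b→[1]}
  4. create(a)  ⇒  FF.........  {a→[0]; b→[1]}
  5. unlink(b)  ⇒  F..........  {a→[0]}
  6. append(a, 1)  ⇒  FF.........  {a→[0, 1]}
  7. unlink(a)  ⇒  ...........  {}
  8. create(b)  ⇒  F..........  {b→[0]}
  9. create(c)  ⇒  FF.........  {b→[0]; c→[1]}
  10. append(c, 1)  ⇒  FFF........  {b→[0]; c→[1, 2]}

bitmap = FFF........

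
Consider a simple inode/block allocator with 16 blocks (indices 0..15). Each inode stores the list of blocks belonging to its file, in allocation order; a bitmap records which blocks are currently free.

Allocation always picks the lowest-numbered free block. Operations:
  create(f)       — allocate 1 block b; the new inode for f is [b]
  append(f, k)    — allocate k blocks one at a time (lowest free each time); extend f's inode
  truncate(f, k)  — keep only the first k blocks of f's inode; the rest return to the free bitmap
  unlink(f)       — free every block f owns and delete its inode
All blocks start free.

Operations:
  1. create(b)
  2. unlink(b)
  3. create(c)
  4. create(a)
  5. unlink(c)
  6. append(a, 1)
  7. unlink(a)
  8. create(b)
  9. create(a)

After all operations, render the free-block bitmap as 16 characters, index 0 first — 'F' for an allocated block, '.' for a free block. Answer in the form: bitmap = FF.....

create(b): bitmap=F............... | b=[0]
unlink(b): bitmap=................ | 
create(c): bitmap=F............... | c=[0]
create(a): bitmap=FF.............. | a=[1] c=[0]
unlink(c): bitmap=.F.............. | a=[1]
append(a, 1): bitmap=FF.............. | a=[1, 0]
unlink(a): bitmap=................ | 
create(b): bitmap=F............... | b=[0]
create(a): bitmap=FF.............. | a=[1] b=[0]

bitmap = FF..............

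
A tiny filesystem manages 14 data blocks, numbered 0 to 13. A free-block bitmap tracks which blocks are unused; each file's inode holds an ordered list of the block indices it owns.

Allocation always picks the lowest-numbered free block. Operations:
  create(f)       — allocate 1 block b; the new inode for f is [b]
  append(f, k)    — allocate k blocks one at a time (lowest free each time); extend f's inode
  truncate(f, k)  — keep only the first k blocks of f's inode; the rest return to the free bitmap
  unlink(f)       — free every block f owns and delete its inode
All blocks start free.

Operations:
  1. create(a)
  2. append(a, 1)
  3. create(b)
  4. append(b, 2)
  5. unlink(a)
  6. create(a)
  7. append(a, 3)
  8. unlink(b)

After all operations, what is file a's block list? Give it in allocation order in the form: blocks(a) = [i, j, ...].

blocks(a) = [0, 1, 5, 6]

after create(a) → a:[0]  free=[F.............]
after append(a, 1) → a:[0, 1]  free=[FF............]
after create(b) → a:[0, 1], b:[2]  free=[FFF...........]
after append(b, 2) → a:[0, 1], b:[2, 3, 4]  free=[FFFFF.........]
after unlink(a) → b:[2, 3, 4]  free=[..FFF.........]
after create(a) → a:[0], b:[2, 3, 4]  free=[F.FFF.........]
after append(a, 3) → a:[0, 1, 5, 6], b:[2, 3, 4]  free=[FFFFFFF.......]
after unlink(b) → a:[0, 1, 5, 6]  free=[FF...FF.......]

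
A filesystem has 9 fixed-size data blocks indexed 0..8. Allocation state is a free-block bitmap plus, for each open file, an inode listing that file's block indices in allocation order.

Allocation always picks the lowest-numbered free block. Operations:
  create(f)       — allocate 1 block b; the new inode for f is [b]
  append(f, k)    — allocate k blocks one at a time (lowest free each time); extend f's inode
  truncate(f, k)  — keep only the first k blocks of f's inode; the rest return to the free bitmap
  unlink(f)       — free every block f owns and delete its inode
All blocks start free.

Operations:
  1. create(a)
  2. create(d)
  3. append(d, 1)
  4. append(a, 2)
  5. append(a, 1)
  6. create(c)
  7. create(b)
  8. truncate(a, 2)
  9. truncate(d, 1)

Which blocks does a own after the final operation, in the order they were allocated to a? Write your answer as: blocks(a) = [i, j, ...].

create(a): bitmap=F........ | a=[0]
create(d): bitmap=FF....... | a=[0] d=[1]
append(d, 1): bitmap=FFF...... | a=[0] d=[1, 2]
append(a, 2): bitmap=FFFFF.... | a=[0, 3, 4] d=[1, 2]
append(a, 1): bitmap=FFFFFF... | a=[0, 3, 4, 5] d=[1, 2]
create(c): bitmap=FFFFFFF.. | a=[0, 3, 4, 5] c=[6] d=[1, 2]
create(b): bitmap=FFFFFFFF. | a=[0, 3, 4, 5] b=[7] c=[6] d=[1, 2]
truncate(a, 2): bitmap=FFFF..FF. | a=[0, 3] b=[7] c=[6] d=[1, 2]
truncate(d, 1): bitmap=FF.F..FF. | a=[0, 3] b=[7] c=[6] d=[1]

blocks(a) = [0, 3]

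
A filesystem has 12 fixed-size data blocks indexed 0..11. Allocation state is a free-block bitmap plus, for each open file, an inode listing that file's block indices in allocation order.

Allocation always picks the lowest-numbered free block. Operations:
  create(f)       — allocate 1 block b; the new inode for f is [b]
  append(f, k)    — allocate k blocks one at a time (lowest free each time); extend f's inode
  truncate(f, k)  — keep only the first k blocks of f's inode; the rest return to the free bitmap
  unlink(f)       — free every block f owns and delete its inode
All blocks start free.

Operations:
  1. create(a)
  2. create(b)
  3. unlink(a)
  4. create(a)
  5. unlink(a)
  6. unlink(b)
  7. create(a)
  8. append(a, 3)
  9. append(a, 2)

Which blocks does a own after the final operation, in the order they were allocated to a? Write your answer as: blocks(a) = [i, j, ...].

blocks(a) = [0, 1, 2, 3, 4, 5]

[1] create(a) — a=0 (map F...........)
[2] create(b) — a=0 b=1 (map FF..........)
[3] unlink(a) — b=1 (map .F..........)
[4] create(a) — a=0 b=1 (map FF..........)
[5] unlink(a) — b=1 (map .F..........)
[6] unlink(b) —  (map ............)
[7] create(a) — a=0 (map F...........)
[8] append(a, 3) — a=0,1,2,3 (map FFFF........)
[9] append(a, 2) — a=0,1,2,3,4,5 (map FFFFFF......)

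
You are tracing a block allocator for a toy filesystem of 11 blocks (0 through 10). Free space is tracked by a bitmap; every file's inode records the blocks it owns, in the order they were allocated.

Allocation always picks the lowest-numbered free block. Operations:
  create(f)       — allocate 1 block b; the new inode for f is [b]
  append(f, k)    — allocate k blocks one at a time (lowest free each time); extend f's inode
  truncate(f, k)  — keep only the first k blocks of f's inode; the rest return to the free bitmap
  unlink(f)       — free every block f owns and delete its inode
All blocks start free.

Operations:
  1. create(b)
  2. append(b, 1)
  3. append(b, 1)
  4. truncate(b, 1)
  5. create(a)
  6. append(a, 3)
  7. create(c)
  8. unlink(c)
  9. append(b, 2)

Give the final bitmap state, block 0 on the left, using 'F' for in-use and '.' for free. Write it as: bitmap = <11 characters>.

bitmap = FFFFFFF....

[1] create(b) — b=0 (map F..........)
[2] append(b, 1) — b=0,1 (map FF.........)
[3] append(b, 1) — b=0,1,2 (map FFF........)
[4] truncate(b, 1) — b=0 (map F..........)
[5] create(a) — a=1 b=0 (map FF.........)
[6] append(a, 3) — a=1,2,3,4 b=0 (map FFFFF......)
[7] create(c) — a=1,2,3,4 b=0 c=5 (map FFFFFF.....)
[8] unlink(c) — a=1,2,3,4 b=0 (map FFFFF......)
[9] append(b, 2) — a=1,2,3,4 b=0,5,6 (map FFFFFFF....)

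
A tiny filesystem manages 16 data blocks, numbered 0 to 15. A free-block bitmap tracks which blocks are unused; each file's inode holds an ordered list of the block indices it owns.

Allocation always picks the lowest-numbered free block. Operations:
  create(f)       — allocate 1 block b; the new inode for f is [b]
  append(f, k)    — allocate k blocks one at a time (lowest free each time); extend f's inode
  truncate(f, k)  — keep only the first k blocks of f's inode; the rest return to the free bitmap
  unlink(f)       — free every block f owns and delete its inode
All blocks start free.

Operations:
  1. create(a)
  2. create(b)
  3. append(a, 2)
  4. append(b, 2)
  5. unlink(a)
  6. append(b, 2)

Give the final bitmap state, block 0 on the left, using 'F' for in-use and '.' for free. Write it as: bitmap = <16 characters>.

bitmap = FFF.FF..........

after create(a) → a:[0]  free=[F...............]
after create(b) → a:[0], b:[1]  free=[FF..............]
after append(a, 2) → a:[0, 2, 3], b:[1]  free=[FFFF............]
after append(b, 2) → a:[0, 2, 3], b:[1, 4, 5]  free=[FFFFFF..........]
after unlink(a) → b:[1, 4, 5]  free=[.F..FF..........]
after append(b, 2) → b:[1, 4, 5, 0, 2]  free=[FFF.FF..........]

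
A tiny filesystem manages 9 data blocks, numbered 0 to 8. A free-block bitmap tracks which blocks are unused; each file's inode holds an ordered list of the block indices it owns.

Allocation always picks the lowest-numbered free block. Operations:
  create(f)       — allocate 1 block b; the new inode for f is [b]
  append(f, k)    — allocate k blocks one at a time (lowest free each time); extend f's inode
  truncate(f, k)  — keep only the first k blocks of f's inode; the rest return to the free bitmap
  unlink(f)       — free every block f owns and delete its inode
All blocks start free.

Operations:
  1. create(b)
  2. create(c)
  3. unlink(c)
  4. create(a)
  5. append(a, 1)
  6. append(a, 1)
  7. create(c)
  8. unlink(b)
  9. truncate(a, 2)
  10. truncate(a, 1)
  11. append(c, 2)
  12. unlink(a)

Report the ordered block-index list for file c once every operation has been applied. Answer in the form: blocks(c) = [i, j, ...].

create(b): bitmap=F........ | b=[0]
create(c): bitmap=FF....... | b=[0] c=[1]
unlink(c): bitmap=F........ | b=[0]
create(a): bitmap=FF....... | a=[1] b=[0]
append(a, 1): bitmap=FFF...... | a=[1, 2] b=[0]
append(a, 1): bitmap=FFFF..... | a=[1, 2, 3] b=[0]
create(c): bitmap=FFFFF.... | a=[1, 2, 3] b=[0] c=[4]
unlink(b): bitmap=.FFFF.... | a=[1, 2, 3] c=[4]
truncate(a, 2): bitmap=.FF.F.... | a=[1, 2] c=[4]
truncate(a, 1): bitmap=.F..F.... | a=[1] c=[4]
append(c, 2): bitmap=FFF.F.... | a=[1] c=[4, 0, 2]
unlink(a): bitmap=F.F.F.... | c=[4, 0, 2]

blocks(c) = [4, 0, 2]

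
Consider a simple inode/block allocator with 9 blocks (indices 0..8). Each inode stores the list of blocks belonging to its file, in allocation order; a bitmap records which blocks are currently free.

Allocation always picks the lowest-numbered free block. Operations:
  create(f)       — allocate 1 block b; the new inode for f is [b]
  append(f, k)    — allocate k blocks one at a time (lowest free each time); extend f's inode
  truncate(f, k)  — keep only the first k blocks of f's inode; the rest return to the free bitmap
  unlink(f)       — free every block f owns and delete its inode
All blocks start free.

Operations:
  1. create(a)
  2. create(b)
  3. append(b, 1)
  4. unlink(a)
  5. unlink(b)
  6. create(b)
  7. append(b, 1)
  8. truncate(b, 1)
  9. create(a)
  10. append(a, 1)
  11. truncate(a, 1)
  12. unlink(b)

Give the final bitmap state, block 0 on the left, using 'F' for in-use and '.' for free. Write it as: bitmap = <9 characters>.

bitmap = .F.......

  1. create(a)  ⇒  F........  {a→[0]}
  2. create(b)  ⇒  FF.......  {a→[0]; b→[1]}
  3. append(b, 1)  ⇒  FFF......  {a→[0]; b→[1, 2]}
  4. unlink(a)  ⇒  .FF......  {b→[1, 2]}
  5. unlink(b)  ⇒  .........  {}
  6. create(b)  ⇒  F........  {b→[0]}
  7. append(b, 1)  ⇒  FF.......  {b→[0, 1]}
  8. truncate(b, 1)  ⇒  F........  {b→[0]}
  9. create(a)  ⇒  FF.......  {a→[1]; b→[0]}
  10. append(a, 1)  ⇒  FFF......  {a→[1, 2]; b→[0]}
  11. truncate(a, 1)  ⇒  FF.......  {a→[1]; b→[0]}
  12. unlink(b)  ⇒  .F.......  {a→[1]}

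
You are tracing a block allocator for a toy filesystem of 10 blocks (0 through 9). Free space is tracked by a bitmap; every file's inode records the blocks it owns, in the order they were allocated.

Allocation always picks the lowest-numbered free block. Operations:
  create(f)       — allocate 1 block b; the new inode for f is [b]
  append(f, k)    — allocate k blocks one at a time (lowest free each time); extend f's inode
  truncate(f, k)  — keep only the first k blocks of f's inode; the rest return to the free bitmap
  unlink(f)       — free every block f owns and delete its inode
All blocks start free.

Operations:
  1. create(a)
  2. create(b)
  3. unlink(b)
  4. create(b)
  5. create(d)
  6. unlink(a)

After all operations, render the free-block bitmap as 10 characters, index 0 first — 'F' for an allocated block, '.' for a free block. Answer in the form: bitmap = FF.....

bitmap = .FF.......

create(a): bitmap=F......... | a=[0]
create(b): bitmap=FF........ | a=[0] b=[1]
unlink(b): bitmap=F......... | a=[0]
create(b): bitmap=FF........ | a=[0] b=[1]
create(d): bitmap=FFF....... | a=[0] b=[1] d=[2]
unlink(a): bitmap=.FF....... | b=[1] d=[2]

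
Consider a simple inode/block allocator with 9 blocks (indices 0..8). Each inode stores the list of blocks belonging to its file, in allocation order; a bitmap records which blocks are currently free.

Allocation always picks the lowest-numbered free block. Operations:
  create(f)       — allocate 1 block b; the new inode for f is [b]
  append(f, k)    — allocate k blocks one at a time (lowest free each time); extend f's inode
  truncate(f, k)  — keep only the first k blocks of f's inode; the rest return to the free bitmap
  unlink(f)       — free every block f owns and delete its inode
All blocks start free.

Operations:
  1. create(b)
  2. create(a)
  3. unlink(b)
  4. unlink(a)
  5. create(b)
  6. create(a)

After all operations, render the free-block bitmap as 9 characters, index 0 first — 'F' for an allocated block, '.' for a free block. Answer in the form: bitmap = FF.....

create(b): bitmap=F........ | b=[0]
create(a): bitmap=FF....... | a=[1] b=[0]
unlink(b): bitmap=.F....... | a=[1]
unlink(a): bitmap=......... | 
create(b): bitmap=F........ | b=[0]
create(a): bitmap=FF....... | a=[1] b=[0]

bitmap = FF.......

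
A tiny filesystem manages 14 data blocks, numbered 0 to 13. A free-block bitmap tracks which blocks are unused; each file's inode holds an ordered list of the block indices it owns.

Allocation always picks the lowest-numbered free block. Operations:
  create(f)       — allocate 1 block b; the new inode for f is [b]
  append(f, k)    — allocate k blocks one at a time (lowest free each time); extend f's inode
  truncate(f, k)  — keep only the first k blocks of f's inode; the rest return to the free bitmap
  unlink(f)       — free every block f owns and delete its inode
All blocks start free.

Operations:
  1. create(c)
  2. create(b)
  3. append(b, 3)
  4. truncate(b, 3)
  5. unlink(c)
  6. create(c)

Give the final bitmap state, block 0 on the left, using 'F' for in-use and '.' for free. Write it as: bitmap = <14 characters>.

bitmap = FFFF..........

[1] create(c) — c=0 (map F.............)
[2] create(b) — b=1 c=0 (map FF............)
[3] append(b, 3) — b=1,2,3,4 c=0 (map FFFFF.........)
[4] truncate(b, 3) — b=1,2,3 c=0 (map FFFF..........)
[5] unlink(c) — b=1,2,3 (map .FFF..........)
[6] create(c) — b=1,2,3 c=0 (map FFFF..........)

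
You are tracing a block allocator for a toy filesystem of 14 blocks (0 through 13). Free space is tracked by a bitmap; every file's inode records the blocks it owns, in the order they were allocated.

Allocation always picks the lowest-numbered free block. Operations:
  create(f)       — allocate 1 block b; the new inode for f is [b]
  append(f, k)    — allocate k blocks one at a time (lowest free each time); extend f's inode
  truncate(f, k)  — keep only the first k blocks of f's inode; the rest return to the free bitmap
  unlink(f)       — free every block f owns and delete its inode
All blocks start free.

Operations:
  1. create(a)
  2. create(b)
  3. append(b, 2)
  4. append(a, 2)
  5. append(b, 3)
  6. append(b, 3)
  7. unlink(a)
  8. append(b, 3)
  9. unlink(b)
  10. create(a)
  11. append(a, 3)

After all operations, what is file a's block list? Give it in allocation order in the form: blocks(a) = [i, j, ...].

blocks(a) = [0, 1, 2, 3]

create(a): bitmap=F............. | a=[0]
create(b): bitmap=FF............ | a=[0] b=[1]
append(b, 2): bitmap=FFFF.......... | a=[0] b=[1, 2, 3]
append(a, 2): bitmap=FFFFFF........ | a=[0, 4, 5] b=[1, 2, 3]
append(b, 3): bitmap=FFFFFFFFF..... | a=[0, 4, 5] b=[1, 2, 3, 6, 7, 8]
append(b, 3): bitmap=FFFFFFFFFFFF.. | a=[0, 4, 5] b=[1, 2, 3, 6, 7, 8, 9, 10, 11]
unlink(a): bitmap=.FFF..FFFFFF.. | b=[1, 2, 3, 6, 7, 8, 9, 10, 11]
append(b, 3): bitmap=FFFFFFFFFFFF.. | b=[1, 2, 3, 6, 7, 8, 9, 10, 11, 0, 4, 5]
unlink(b): bitmap=.............. | 
create(a): bitmap=F............. | a=[0]
append(a, 3): bitmap=FFFF.......... | a=[0, 1, 2, 3]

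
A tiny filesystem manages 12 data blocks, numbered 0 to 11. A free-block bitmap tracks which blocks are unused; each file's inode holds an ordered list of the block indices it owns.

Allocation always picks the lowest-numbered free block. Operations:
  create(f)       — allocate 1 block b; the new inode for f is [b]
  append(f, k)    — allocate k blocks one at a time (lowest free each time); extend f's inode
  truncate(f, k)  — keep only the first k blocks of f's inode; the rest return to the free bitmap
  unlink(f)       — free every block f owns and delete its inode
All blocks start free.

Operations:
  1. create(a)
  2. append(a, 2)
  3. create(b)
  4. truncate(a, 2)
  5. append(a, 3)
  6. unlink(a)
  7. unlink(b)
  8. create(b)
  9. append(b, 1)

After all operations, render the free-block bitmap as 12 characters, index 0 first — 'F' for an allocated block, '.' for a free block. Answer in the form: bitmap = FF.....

bitmap = FF..........

  1. create(a)  ⇒  F...........  {a→[0]}
  2. append(a, 2)  ⇒  FFF.........  {a→[0, 1, 2]}
  3. create(b)  ⇒  FFFF........  {a→[0, 1, 2]; b→[3]}
  4. truncate(a, 2)  ⇒  FF.F........  {a→[0, 1]; b→[3]}
  5. append(a, 3)  ⇒  FFFFFF......  {a→[0, 1, 2, 4, 5]; b→[3]}
  6. unlink(a)  ⇒  ...F........  {b→[3]}
  7. unlink(b)  ⇒  ............  {}
  8. create(b)  ⇒  F...........  {b→[0]}
  9. append(b, 1)  ⇒  FF..........  {b→[0, 1]}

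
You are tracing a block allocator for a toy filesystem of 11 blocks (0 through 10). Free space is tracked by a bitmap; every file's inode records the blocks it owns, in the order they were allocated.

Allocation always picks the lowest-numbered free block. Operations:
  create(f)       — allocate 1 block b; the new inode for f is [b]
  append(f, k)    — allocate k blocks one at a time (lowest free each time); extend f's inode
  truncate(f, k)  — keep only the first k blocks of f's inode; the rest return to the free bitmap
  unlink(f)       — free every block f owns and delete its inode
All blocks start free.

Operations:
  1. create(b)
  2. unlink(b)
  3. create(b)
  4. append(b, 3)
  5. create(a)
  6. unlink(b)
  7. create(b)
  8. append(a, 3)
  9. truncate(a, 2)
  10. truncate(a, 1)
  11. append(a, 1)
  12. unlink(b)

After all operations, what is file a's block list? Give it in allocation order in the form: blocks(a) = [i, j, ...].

blocks(a) = [4, 1]

after create(b) → b:[0]  free=[F..........]
after unlink(b) →   free=[...........]
after create(b) → b:[0]  free=[F..........]
after append(b, 3) → b:[0, 1, 2, 3]  free=[FFFF.......]
after create(a) → a:[4], b:[0, 1, 2, 3]  free=[FFFFF......]
after unlink(b) → a:[4]  free=[....F......]
after create(b) → a:[4], b:[0]  free=[F...F......]
after append(a, 3) → a:[4, 1, 2, 3], b:[0]  free=[FFFFF......]
after truncate(a, 2) → a:[4, 1], b:[0]  free=[FF..F......]
after truncate(a, 1) → a:[4], b:[0]  free=[F...F......]
after append(a, 1) → a:[4, 1], b:[0]  free=[FF..F......]
after unlink(b) → a:[4, 1]  free=[.F..F......]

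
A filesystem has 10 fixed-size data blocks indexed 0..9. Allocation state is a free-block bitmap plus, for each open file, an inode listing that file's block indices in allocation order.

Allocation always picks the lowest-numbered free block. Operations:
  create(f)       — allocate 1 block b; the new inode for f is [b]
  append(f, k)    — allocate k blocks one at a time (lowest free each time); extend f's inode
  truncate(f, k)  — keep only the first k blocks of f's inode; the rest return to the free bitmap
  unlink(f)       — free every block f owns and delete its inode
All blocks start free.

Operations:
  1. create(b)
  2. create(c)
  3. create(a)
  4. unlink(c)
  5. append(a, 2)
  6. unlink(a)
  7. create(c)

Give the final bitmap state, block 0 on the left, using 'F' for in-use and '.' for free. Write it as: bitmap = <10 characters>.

[1] create(b) — b=0 (map F.........)
[2] create(c) — b=0 c=1 (map FF........)
[3] create(a) — a=2 b=0 c=1 (map FFF.......)
[4] unlink(c) — a=2 b=0 (map F.F.......)
[5] append(a, 2) — a=2,1,3 b=0 (map FFFF......)
[6] unlink(a) — b=0 (map F.........)
[7] create(c) — b=0 c=1 (map FF........)

bitmap = FF........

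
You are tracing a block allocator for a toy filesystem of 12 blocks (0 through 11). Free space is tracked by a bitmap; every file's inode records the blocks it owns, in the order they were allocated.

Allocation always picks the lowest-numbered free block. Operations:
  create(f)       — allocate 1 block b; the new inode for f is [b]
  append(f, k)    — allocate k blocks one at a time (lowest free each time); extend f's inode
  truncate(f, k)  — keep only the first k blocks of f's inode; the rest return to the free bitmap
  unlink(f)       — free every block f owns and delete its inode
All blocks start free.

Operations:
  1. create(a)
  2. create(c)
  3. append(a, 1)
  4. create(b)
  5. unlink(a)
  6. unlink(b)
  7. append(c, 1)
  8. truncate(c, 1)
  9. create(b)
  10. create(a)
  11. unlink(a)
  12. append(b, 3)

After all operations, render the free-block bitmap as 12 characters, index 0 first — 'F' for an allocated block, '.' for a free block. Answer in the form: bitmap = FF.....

bitmap = FFFFF.......

create(a): bitmap=F........... | a=[0]
create(c): bitmap=FF.......... | a=[0] c=[1]
append(a, 1): bitmap=FFF......... | a=[0, 2] c=[1]
create(b): bitmap=FFFF........ | a=[0, 2] b=[3] c=[1]
unlink(a): bitmap=.F.F........ | b=[3] c=[1]
unlink(b): bitmap=.F.......... | c=[1]
append(c, 1): bitmap=FF.......... | c=[1, 0]
truncate(c, 1): bitmap=.F.......... | c=[1]
create(b): bitmap=FF.......... | b=[0] c=[1]
create(a): bitmap=FFF......... | a=[2] b=[0] c=[1]
unlink(a): bitmap=FF.......... | b=[0] c=[1]
append(b, 3): bitmap=FFFFF....... | b=[0, 2, 3, 4] c=[1]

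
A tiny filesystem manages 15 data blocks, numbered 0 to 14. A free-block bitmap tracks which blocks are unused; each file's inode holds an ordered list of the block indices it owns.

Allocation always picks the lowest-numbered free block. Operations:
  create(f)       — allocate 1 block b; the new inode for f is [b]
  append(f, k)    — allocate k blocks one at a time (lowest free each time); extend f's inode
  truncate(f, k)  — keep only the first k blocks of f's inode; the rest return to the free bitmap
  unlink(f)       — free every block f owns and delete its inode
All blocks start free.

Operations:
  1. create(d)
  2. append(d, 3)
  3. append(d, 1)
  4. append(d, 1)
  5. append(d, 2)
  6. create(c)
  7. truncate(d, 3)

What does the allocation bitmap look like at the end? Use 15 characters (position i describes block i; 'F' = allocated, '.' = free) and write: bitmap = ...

bitmap = FFF.....F......

create(d): bitmap=F.............. | d=[0]
append(d, 3): bitmap=FFFF........... | d=[0, 1, 2, 3]
append(d, 1): bitmap=FFFFF.......... | d=[0, 1, 2, 3, 4]
append(d, 1): bitmap=FFFFFF......... | d=[0, 1, 2, 3, 4, 5]
append(d, 2): bitmap=FFFFFFFF....... | d=[0, 1, 2, 3, 4, 5, 6, 7]
create(c): bitmap=FFFFFFFFF...... | c=[8] d=[0, 1, 2, 3, 4, 5, 6, 7]
truncate(d, 3): bitmap=FFF.....F...... | c=[8] d=[0, 1, 2]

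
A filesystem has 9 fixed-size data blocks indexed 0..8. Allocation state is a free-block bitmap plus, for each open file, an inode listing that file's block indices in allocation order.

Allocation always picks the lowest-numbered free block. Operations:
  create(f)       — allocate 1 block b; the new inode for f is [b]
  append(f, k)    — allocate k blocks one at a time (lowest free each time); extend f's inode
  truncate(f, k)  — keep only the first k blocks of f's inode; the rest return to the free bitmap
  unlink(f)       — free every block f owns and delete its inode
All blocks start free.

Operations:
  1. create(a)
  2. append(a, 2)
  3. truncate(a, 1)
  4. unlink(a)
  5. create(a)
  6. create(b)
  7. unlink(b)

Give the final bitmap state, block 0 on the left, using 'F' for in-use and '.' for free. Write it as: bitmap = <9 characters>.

after create(a) → a:[0]  free=[F........]
after append(a, 2) → a:[0, 1, 2]  free=[FFF......]
after truncate(a, 1) → a:[0]  free=[F........]
after unlink(a) →   free=[.........]
after create(a) → a:[0]  free=[F........]
after create(b) → a:[0], b:[1]  free=[FF.......]
after unlink(b) → a:[0]  free=[F........]

bitmap = F........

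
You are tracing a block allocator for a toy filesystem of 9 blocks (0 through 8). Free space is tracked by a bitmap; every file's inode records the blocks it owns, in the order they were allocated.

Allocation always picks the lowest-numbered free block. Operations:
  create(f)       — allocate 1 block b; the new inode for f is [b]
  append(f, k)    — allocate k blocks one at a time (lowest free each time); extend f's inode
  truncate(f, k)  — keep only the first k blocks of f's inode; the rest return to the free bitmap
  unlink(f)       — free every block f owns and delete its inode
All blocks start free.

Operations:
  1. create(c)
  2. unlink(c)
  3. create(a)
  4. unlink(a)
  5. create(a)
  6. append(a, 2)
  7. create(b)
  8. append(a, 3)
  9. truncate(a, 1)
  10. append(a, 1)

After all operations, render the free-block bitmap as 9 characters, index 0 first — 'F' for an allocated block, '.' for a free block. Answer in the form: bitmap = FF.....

bitmap = FF.F.....

[1] create(c) — c=0 (map F........)
[2] unlink(c) —  (map .........)
[3] create(a) — a=0 (map F........)
[4] unlink(a) —  (map .........)
[5] create(a) — a=0 (map F........)
[6] append(a, 2) — a=0,1,2 (map FFF......)
[7] create(b) — a=0,1,2 b=3 (map FFFF.....)
[8] append(a, 3) — a=0,1,2,4,5,6 b=3 (map FFFFFFF..)
[9] truncate(a, 1) — a=0 b=3 (map F..F.....)
[10] append(a, 1) — a=0,1 b=3 (map FF.F.....)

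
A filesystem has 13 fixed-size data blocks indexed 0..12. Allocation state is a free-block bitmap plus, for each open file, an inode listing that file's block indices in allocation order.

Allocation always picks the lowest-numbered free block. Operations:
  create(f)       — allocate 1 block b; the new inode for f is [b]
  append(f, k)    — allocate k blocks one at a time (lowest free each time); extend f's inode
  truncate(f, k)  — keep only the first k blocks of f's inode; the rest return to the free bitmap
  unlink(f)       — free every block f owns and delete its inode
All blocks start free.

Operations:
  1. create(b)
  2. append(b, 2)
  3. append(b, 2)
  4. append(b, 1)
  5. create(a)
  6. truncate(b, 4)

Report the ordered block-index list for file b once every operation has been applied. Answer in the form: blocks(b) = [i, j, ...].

  1. create(b)  ⇒  F............  {b→[0]}
  2. append(b, 2)  ⇒  FFF..........  {b→[0, 1, 2]}
  3. append(b, 2)  ⇒  FFFFF........  {b→[0, 1, 2, 3, 4]}
  4. append(b, 1)  ⇒  FFFFFF.......  {b→[0, 1, 2, 3, 4, 5]}
  5. create(a)  ⇒  FFFFFFF......  {a→[6]; b→[0, 1, 2, 3, 4, 5]}
  6. truncate(b, 4)  ⇒  FFFF..F......  {a→[6]; b→[0, 1, 2, 3]}

blocks(b) = [0, 1, 2, 3]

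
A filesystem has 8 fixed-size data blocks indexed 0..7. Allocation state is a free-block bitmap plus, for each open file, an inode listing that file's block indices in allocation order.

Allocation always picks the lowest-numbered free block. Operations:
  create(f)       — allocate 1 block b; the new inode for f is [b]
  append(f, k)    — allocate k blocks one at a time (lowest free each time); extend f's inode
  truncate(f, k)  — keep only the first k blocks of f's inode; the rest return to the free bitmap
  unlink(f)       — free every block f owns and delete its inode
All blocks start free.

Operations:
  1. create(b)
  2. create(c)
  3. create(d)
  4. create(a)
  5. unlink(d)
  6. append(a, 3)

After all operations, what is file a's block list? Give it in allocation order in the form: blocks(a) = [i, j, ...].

blocks(a) = [3, 2, 4, 5]

  1. create(b)  ⇒  F.......  {b→[0]}
  2. create(c)  ⇒  FF......  {b→[0]; c→[1]}
  3. create(d)  ⇒  FFF.....  {b→[0]; c→[1]; d→[2]}
  4. create(a)  ⇒  FFFF....  {a→[3]; b→[0]; c→[1]; d→[2]}
  5. unlink(d)  ⇒  FF.F....  {a→[3]; b→[0]; c→[1]}
  6. append(a, 3)  ⇒  FFFFFF..  {a→[3, 2, 4, 5]; b→[0]; c→[1]}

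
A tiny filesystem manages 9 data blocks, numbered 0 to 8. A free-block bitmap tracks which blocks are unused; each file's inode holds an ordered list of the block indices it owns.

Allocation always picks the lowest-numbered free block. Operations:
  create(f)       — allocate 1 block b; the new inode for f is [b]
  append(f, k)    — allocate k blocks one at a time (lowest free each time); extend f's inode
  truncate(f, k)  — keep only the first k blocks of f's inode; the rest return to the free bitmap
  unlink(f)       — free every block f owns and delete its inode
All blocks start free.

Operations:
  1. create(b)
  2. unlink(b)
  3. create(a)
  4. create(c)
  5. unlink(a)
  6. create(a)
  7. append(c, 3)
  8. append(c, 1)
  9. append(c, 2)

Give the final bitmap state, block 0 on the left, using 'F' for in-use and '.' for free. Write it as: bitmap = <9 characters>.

bitmap = FFFFFFFF.

create(b): bitmap=F........ | b=[0]
unlink(b): bitmap=......... | 
create(a): bitmap=F........ | a=[0]
create(c): bitmap=FF....... | a=[0] c=[1]
unlink(a): bitmap=.F....... | c=[1]
create(a): bitmap=FF....... | a=[0] c=[1]
append(c, 3): bitmap=FFFFF.... | a=[0] c=[1, 2, 3, 4]
append(c, 1): bitmap=FFFFFF... | a=[0] c=[1, 2, 3, 4, 5]
append(c, 2): bitmap=FFFFFFFF. | a=[0] c=[1, 2, 3, 4, 5, 6, 7]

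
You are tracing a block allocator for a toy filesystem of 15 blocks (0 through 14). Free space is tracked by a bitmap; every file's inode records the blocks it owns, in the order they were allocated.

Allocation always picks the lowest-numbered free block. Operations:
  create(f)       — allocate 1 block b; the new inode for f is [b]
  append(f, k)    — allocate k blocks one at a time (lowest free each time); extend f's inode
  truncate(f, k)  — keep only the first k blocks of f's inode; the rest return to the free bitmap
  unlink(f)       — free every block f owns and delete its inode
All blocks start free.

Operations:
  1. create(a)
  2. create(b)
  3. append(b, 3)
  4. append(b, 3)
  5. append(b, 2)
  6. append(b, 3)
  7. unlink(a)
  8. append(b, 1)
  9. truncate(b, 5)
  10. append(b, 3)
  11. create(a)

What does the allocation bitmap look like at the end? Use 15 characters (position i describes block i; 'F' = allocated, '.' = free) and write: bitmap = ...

bitmap = FFFFFFFFF......

[1] create(a) — a=0 (map F..............)
[2] create(b) — a=0 b=1 (map FF.............)
[3] append(b, 3) — a=0 b=1,2,3,4 (map FFFFF..........)
[4] append(b, 3) — a=0 b=1,2,3,4,5,6,7 (map FFFFFFFF.......)
[5] append(b, 2) — a=0 b=1,2,3,4,5,6,7,8,9 (map FFFFFFFFFF.....)
[6] append(b, 3) — a=0 b=1,2,3,4,5,6,7,8,9,10,11,12 (map FFFFFFFFFFFFF..)
[7] unlink(a) — b=1,2,3,4,5,6,7,8,9,10,11,12 (map .FFFFFFFFFFFF..)
[8] append(b, 1) — b=1,2,3,4,5,6,7,8,9,10,11,12,0 (map FFFFFFFFFFFFF..)
[9] truncate(b, 5) — b=1,2,3,4,5 (map .FFFFF.........)
[10] append(b, 3) — b=1,2,3,4,5,0,6,7 (map FFFFFFFF.......)
[11] create(a) — a=8 b=1,2,3,4,5,0,6,7 (map FFFFFFFFF......)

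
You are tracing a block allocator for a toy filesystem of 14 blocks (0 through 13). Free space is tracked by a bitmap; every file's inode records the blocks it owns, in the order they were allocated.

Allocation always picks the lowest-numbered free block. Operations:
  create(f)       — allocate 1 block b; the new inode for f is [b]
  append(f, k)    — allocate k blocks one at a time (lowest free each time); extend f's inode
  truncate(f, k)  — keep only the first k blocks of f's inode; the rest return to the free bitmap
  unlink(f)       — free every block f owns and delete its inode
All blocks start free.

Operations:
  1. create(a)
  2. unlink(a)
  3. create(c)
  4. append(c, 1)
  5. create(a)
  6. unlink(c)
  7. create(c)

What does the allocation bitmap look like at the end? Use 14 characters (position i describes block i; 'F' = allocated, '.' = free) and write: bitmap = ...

[1] create(a) — a=0 (map F.............)
[2] unlink(a) —  (map ..............)
[3] create(c) — c=0 (map F.............)
[4] append(c, 1) — c=0,1 (map FF............)
[5] create(a) — a=2 c=0,1 (map FFF...........)
[6] unlink(c) — a=2 (map ..F...........)
[7] create(c) — a=2 c=0 (map F.F...........)

bitmap = F.F...........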